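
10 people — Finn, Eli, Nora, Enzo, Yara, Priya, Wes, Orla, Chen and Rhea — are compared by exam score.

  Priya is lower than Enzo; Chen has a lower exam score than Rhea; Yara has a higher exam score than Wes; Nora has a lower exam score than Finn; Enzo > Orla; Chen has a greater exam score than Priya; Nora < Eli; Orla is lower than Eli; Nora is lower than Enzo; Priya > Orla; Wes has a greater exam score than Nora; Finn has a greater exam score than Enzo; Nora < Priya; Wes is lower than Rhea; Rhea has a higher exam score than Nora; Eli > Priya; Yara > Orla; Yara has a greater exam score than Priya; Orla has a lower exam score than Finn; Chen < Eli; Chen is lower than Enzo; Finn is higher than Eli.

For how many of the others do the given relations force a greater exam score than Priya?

6

The elements the relations force above Priya are Chen, Rhea, Enzo, Eli, Yara, Finn — no chain reaches any other.
That is 6.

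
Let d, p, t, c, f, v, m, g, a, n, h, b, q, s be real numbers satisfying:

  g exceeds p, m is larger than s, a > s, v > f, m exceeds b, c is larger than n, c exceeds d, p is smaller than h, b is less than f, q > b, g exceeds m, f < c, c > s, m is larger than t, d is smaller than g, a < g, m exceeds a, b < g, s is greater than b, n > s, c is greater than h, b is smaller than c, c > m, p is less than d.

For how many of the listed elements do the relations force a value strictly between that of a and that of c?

Chaining upward from a reaches: m, g.
Chaining downward from c reaches: b, s, p, t, f, h, d, m, n.
Strictly between a and c are those in both lists: m — 1 element.

1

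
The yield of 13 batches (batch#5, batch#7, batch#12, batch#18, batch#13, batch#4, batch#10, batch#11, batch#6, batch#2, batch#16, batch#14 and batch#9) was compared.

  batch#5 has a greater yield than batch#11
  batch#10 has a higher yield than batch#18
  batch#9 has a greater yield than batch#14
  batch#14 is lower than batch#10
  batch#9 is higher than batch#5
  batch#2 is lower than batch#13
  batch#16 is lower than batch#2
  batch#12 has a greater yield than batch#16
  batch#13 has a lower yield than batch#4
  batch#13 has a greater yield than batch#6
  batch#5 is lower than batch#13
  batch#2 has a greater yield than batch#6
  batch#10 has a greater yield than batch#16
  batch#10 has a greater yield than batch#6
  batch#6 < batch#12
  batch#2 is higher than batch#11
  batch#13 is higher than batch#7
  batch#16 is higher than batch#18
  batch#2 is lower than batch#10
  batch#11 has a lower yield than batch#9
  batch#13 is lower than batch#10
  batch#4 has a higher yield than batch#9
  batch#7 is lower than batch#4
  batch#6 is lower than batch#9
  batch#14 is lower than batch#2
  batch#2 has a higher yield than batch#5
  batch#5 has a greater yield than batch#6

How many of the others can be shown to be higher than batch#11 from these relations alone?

6

From batch#11 the given relations immediately reach batch#5, batch#2, batch#9.
From those, batch#13, batch#10, batch#4 — 6 in total.
Nothing else is reachable above batch#11; 6 in all.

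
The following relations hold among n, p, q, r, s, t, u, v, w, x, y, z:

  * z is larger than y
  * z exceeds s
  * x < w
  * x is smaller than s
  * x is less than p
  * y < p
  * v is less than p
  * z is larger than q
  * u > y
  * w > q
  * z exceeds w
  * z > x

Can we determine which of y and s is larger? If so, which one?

Following every chain through y: above y we get p, u, z.
s is not reached, and no chain runs the other way from s to y.
So the given relations leave the order of y and s undetermined.

undetermined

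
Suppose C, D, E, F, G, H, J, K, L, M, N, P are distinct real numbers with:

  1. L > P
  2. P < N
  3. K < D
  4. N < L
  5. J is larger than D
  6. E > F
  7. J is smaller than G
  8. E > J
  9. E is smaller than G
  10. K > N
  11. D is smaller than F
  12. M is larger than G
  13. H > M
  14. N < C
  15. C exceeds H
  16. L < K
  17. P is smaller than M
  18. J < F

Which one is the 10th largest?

L

Chaining the given pairs: P < N < L < K < D < J < F < E < G < M < H < C.
The 10th largest is L.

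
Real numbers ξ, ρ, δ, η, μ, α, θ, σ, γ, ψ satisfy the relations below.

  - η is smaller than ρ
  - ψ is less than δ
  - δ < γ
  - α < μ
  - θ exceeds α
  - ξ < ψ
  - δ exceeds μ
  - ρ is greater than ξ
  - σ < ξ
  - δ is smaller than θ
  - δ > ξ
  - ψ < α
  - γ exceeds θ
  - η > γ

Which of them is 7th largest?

α

Chaining the given pairs: σ < ξ < ψ < α < μ < δ < θ < γ < η < ρ.
The 7th largest is α.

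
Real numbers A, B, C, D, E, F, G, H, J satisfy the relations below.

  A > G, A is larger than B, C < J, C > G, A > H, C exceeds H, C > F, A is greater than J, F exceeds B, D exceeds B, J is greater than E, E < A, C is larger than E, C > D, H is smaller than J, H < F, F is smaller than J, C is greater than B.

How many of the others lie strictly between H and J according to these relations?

Chaining upward from H reaches: F, C, A.
Chaining downward from J reaches: E, B, G, F, D, C.
Strictly between H and J are those in both lists: F, C — 2 elements.

2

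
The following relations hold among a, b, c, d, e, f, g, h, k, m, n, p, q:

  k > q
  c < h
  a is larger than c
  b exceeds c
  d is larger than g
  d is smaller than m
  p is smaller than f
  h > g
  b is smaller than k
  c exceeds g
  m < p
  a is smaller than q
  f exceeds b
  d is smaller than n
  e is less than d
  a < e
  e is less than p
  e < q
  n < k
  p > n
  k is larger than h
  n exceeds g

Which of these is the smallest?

g

c is not least since g < c; a is not least since c < a; e is not least since a < e; q is not least since e < q; d is not least since g < d; h is not least since c < h; m is not least since d < m; n is not least since g < n; p is not least since n < p; b is not least since c < b; f is not least since p < f; k is not least since h < k.
Only g has nothing below it, so g is the smallest.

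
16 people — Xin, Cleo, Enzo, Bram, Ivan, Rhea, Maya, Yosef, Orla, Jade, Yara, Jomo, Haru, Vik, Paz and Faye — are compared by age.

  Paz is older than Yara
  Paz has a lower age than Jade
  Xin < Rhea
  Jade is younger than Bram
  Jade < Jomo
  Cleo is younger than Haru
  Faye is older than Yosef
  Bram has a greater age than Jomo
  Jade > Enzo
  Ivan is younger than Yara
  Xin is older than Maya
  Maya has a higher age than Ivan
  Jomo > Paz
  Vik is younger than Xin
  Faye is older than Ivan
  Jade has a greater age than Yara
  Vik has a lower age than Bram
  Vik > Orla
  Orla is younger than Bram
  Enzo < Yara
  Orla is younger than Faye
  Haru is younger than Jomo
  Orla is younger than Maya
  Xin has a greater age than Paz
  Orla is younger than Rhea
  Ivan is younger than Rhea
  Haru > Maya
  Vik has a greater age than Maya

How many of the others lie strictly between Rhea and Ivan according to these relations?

5

The relations place Ivan below Rhea. An element lies strictly between them when it is forced above Ivan and also forced below Rhea.
Above Ivan: {Yara, Maya, Paz, Faye, Jade, Vik, Xin, Haru, Jomo, Bram}. Below Rhea: {Orla, Enzo, Yara, Maya, Paz, Vik, Xin}.
Intersection: {Yara, Maya, Paz, Vik, Xin} — 5.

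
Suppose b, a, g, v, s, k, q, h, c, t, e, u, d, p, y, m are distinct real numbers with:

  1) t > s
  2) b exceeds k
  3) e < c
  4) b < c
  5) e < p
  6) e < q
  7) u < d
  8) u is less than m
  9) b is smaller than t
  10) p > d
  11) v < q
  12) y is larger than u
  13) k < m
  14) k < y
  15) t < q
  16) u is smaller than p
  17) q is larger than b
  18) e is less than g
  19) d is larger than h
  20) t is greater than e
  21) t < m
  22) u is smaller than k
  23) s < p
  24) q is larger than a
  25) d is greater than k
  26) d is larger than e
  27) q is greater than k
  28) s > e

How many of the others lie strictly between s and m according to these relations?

The relations place s below m. An element lies strictly between them when it is forced above s and also forced below m.
Above s: {t, q, p}. Below m: {u, e, k, b, t}.
Intersection: {t} — 1.

1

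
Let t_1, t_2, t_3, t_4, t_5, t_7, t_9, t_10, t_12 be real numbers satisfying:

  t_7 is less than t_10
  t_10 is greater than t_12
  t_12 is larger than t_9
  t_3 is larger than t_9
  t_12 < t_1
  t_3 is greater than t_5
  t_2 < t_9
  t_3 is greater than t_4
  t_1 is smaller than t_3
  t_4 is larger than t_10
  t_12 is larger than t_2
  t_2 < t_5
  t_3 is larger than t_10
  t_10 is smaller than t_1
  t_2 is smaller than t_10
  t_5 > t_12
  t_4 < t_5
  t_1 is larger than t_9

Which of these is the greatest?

t_7 is not greatest since t_7 < t_10; t_2 is not greatest since t_2 < t_9; t_9 is not greatest since t_9 < t_12; t_12 is not greatest since t_12 < t_10; t_10 is not greatest since t_10 < t_4; t_1 is not greatest since t_1 < t_3; t_4 is not greatest since t_4 < t_3; t_5 is not greatest since t_5 < t_3.
Only t_3 has nothing above it, so t_3 is the greatest.

t_3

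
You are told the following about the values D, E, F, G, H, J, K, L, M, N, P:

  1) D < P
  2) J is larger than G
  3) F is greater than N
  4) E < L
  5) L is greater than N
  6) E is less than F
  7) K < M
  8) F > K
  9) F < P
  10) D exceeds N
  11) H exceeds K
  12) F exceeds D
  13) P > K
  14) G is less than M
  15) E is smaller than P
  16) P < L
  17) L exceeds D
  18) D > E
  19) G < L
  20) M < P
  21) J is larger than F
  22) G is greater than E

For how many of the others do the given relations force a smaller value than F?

4

Directly below F: K, E, N, D.
No other element is forced below F by the given relations, so the count is 4.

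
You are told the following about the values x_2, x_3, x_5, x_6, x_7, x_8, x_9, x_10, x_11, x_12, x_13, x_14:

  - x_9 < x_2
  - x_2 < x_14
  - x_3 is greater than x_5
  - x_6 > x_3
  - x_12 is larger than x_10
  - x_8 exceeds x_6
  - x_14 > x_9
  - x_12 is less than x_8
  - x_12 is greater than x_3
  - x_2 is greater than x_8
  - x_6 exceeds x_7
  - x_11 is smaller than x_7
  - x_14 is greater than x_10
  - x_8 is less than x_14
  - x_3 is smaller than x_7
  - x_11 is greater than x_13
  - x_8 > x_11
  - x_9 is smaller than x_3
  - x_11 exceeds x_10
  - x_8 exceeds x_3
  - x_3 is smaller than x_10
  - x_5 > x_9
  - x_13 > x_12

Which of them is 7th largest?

x_13

The consecutive relations fix a unique order: x_9 < x_5 < x_3 < x_10 < x_12 < x_13 < x_11 < x_7 < x_6 < x_8 < x_2 < x_14.
The 7th largest is x_13.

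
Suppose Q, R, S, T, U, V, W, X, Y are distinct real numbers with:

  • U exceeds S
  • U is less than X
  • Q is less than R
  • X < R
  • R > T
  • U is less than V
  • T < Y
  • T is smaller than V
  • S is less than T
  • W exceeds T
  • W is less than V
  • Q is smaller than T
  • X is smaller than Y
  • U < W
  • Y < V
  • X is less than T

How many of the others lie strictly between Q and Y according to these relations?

1

Chaining upward from Q reaches: T, W, R, V.
Chaining downward from Y reaches: S, U, X, T.
Strictly between Q and Y are those in both lists: T — 1 element.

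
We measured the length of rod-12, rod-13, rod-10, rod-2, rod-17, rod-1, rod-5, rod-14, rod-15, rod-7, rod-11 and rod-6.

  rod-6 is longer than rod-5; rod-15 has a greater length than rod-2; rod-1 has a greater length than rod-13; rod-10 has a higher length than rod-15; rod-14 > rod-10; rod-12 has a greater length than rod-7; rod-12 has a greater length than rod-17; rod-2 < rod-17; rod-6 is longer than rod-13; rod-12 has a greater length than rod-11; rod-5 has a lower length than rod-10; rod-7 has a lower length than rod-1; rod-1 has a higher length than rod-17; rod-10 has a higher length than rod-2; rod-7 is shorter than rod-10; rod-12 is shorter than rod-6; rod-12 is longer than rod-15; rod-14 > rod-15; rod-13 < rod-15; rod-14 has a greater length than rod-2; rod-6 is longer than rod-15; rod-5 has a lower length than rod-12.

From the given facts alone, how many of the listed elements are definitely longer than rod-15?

4

From rod-15 the given relations immediately reach rod-10, rod-14, rod-12, rod-6.
No other element is forced above rod-15 by the given relations, so the count is 4.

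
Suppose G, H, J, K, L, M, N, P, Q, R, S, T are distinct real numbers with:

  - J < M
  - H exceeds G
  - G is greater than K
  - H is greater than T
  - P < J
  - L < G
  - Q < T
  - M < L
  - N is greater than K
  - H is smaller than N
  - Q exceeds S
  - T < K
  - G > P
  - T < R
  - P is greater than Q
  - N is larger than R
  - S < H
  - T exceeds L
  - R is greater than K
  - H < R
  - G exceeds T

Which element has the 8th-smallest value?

K

Piecing the relations together gives one ordering: S < Q < P < J < M < L < T < K < G < H < R < N.
The 8th smallest is K.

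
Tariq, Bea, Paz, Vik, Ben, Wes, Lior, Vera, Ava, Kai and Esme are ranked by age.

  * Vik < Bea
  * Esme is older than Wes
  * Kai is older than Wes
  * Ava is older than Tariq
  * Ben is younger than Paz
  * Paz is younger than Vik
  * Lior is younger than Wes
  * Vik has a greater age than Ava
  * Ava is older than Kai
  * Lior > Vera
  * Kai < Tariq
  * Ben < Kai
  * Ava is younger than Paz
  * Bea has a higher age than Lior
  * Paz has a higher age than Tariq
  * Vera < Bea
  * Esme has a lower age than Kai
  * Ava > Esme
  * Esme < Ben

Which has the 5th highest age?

Chaining the given pairs: Vera < Lior < Wes < Esme < Ben < Kai < Tariq < Ava < Paz < Vik < Bea.
Counting 5 from the largest end gives Tariq.

Tariq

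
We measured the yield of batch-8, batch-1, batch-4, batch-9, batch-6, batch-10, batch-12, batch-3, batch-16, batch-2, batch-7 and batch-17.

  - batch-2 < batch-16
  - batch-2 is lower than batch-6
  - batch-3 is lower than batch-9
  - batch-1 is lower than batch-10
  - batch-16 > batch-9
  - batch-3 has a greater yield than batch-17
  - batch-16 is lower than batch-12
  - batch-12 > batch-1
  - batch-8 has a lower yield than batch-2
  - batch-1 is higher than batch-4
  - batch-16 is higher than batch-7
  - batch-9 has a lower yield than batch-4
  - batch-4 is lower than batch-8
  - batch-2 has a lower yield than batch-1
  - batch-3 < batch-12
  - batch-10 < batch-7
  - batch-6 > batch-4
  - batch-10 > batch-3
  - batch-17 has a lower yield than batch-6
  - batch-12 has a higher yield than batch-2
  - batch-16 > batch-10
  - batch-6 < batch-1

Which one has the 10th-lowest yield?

Piecing the relations together gives one ordering: batch-17 < batch-3 < batch-9 < batch-4 < batch-8 < batch-2 < batch-6 < batch-1 < batch-10 < batch-7 < batch-16 < batch-12.
The 10th smallest is batch-7.

batch-7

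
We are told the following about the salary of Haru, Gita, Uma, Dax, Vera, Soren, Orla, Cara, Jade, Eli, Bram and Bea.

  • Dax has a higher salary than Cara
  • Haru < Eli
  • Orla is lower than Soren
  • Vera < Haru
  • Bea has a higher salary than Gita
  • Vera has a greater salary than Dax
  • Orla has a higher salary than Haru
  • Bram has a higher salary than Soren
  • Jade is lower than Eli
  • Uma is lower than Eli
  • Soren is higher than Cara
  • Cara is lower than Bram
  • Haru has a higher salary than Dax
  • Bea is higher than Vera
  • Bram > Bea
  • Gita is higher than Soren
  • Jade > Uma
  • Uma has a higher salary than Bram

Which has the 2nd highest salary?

The consecutive relations fix a unique order: Cara < Dax < Vera < Haru < Orla < Soren < Gita < Bea < Bram < Uma < Jade < Eli.
The 2nd largest is Jade.

Jade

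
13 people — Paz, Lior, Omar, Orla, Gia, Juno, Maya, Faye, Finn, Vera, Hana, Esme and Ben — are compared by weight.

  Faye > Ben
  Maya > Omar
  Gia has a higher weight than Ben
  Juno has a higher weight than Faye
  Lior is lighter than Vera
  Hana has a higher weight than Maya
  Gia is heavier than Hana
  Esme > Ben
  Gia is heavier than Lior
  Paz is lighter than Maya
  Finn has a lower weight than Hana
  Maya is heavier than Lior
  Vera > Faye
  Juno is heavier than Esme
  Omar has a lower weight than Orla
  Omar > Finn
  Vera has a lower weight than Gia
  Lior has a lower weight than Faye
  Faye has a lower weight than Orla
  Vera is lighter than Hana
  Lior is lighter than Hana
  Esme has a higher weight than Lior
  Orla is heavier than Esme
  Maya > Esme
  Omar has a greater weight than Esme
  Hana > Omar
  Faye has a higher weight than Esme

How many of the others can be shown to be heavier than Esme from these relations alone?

8

Directly above Esme: Faye, Omar, Juno, Orla, Maya.
One step further: Vera, Hana (7 so far).
One step further: Gia (8 so far).
No other element is forced above Esme by the given relations, so the count is 8.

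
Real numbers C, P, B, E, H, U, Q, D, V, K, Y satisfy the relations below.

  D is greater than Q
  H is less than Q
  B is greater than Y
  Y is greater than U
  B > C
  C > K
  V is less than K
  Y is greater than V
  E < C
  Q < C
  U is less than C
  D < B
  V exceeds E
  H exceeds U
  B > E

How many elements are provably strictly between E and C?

Chaining upward from E reaches: V, K, Y, B.
Chaining downward from C reaches: U, V, H, Q, K.
Strictly between E and C are those in both lists: V, K — 2 elements.

2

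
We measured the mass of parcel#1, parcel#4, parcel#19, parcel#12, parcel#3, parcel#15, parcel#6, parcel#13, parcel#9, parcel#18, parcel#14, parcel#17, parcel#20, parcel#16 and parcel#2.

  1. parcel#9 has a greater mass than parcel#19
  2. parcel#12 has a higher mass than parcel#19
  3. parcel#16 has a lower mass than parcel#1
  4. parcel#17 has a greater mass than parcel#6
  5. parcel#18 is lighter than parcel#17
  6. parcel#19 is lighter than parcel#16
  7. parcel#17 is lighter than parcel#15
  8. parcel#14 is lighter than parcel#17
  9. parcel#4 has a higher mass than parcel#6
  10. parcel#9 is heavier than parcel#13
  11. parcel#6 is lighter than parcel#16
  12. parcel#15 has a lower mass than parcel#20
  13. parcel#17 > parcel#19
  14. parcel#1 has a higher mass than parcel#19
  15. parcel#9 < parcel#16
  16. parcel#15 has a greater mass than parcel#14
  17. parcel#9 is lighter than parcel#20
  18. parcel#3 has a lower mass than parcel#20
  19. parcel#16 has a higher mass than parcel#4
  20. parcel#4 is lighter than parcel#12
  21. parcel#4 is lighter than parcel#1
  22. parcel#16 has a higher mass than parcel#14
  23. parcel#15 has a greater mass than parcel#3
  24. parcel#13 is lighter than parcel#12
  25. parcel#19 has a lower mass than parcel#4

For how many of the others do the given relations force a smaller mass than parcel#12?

4

From parcel#12 the given relations immediately reach parcel#13, parcel#19, parcel#4.
From those, parcel#6 — 4 in total.
Nothing else is reachable below parcel#12; 4 in all.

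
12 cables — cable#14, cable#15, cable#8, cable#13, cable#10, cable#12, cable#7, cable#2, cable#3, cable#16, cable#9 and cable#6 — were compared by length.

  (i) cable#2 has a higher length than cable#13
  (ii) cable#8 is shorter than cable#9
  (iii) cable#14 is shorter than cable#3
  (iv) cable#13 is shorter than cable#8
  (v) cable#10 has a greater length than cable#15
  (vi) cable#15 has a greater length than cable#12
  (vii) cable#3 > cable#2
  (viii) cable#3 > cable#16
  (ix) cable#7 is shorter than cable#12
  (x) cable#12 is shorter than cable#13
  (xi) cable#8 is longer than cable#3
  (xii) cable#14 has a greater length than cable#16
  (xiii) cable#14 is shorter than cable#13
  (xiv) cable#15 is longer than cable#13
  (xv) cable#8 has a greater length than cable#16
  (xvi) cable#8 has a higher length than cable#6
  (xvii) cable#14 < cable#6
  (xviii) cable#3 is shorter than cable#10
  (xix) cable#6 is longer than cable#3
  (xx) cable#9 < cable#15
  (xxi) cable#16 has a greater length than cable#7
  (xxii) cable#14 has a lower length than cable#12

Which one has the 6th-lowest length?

cable#2

Chaining the given pairs: cable#7 < cable#16 < cable#14 < cable#12 < cable#13 < cable#2 < cable#3 < cable#6 < cable#8 < cable#9 < cable#15 < cable#10.
Counting 6 from the smallest end gives cable#2.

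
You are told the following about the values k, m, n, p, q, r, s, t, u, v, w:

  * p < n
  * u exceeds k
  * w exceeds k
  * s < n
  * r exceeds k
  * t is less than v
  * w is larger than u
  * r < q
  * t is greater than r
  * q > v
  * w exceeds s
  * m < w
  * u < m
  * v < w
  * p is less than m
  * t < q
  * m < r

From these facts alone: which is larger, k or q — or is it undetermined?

Following the relations from k: k < u < m < r < t < v < q.
So q is larger.

q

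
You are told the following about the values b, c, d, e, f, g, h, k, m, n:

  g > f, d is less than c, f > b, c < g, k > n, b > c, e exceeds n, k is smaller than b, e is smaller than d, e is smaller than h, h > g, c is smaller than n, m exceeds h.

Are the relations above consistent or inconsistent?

inconsistent

Chaining the given relations yields e < d < c < n, so e < n. But one relation states n < e. These cannot both hold.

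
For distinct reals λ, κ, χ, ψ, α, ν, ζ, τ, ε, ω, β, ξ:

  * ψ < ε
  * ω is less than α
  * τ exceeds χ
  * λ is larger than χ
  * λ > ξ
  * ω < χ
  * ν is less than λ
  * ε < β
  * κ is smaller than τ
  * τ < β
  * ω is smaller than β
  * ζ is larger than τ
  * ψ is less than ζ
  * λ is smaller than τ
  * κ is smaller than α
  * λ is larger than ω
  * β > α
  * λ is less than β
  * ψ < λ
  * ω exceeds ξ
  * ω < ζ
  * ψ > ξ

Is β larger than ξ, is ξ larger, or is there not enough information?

β

ξ < ω and ω < χ give ξ < χ.
With χ < λ: ξ < ω < χ < λ.
With λ < τ: ξ < ω < χ < λ < τ.
Then τ < β extends the chain to β.
So β is larger.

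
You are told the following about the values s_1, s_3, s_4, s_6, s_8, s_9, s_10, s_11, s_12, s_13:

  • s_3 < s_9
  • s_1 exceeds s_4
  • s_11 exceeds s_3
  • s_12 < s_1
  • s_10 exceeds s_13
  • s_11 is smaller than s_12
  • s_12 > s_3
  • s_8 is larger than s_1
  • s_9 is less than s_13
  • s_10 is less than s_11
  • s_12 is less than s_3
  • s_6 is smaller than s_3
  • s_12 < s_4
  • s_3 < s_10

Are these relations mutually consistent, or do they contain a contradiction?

inconsistent

Chaining the given relations yields s_3 < s_9 < s_13 < s_10 < s_11 < s_12, so s_3 < s_12. But one relation states s_12 < s_3. These cannot both hold.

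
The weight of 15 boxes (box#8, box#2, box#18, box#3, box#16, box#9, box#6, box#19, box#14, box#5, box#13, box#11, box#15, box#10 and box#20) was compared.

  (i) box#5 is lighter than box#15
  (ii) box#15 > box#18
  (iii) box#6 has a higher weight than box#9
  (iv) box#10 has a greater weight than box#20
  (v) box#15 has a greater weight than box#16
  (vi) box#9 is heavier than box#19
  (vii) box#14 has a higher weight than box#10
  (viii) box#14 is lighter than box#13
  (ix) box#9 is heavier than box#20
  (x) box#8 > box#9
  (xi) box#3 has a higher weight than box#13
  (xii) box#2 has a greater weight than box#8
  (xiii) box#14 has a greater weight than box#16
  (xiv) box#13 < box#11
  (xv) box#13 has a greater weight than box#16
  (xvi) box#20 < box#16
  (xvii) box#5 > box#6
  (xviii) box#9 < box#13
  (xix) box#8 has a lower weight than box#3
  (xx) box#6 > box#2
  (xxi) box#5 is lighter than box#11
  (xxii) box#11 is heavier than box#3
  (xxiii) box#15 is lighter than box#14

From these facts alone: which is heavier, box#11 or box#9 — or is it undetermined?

box#11

The relevant relations are box#9 < box#8; box#8 < box#2; box#2 < box#6; box#6 < box#5; box#5 < box#15; box#15 < box#14; box#14 < box#13; box#13 < box#3; box#3 < box#11.
Together: box#9 < box#8 < box#2 < box#6 < box#5 < box#15 < box#14 < box#13 < box#3 < box#11.
So box#11 is heavier.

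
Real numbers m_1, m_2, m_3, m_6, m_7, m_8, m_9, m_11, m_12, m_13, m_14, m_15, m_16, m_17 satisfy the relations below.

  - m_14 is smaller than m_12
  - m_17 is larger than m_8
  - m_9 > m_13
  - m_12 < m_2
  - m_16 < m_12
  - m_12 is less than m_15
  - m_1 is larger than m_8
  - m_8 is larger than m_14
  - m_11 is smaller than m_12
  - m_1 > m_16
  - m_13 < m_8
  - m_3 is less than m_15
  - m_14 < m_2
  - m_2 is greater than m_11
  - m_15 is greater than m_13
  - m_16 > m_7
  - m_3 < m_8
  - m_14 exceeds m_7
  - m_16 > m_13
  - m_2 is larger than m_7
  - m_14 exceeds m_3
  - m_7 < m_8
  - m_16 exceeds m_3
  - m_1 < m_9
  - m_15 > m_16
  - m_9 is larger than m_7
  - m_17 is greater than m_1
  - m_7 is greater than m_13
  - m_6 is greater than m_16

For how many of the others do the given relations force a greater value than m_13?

Directly above m_13: m_7, m_16, m_8, m_9, m_15.
One step further: m_14, m_6, m_1, m_12, m_2, m_17 (11 so far).
No other element is forced above m_13 by the given relations, so the count is 11.

11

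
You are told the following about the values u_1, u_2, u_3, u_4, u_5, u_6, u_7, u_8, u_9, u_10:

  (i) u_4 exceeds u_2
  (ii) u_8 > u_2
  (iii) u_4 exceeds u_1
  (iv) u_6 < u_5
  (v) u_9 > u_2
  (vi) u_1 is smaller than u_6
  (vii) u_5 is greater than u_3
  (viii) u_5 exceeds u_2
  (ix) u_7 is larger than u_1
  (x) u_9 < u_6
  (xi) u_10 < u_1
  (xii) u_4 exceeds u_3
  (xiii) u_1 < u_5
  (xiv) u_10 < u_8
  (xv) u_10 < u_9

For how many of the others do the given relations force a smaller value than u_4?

From u_4 the given relations immediately reach u_3, u_2, u_1.
From those, u_10 — 4 in total.
Nothing else is reachable below u_4; 4 in all.

4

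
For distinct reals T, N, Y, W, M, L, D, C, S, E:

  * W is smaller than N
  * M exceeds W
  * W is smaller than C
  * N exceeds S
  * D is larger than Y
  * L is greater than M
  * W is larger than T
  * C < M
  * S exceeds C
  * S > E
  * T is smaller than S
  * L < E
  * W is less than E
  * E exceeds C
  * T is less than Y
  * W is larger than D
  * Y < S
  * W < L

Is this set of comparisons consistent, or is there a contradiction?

Every relation is compatible with T < Y < D < W < C < M < L < E < S < N; the set is consistent.

consistent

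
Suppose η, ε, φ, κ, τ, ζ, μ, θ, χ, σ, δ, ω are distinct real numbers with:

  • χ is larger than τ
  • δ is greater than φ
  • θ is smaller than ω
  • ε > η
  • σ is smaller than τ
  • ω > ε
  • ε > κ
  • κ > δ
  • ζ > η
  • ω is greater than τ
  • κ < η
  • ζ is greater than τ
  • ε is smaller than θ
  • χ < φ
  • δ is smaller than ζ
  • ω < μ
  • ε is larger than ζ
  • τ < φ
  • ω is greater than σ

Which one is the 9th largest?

Chaining the given pairs: σ < τ < χ < φ < δ < κ < η < ζ < ε < θ < ω < μ.
Counting 9 from the largest end gives φ.

φ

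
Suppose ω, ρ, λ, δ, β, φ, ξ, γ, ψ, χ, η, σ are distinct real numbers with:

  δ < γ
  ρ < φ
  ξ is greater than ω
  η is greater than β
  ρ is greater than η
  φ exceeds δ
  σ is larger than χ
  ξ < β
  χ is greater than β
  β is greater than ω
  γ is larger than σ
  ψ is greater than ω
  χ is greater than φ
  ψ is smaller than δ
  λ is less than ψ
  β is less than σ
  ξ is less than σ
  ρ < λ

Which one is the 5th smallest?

ρ

Chaining the given pairs: ω < ξ < β < η < ρ < λ < ψ < δ < φ < χ < σ < γ.
The 5th smallest is ρ.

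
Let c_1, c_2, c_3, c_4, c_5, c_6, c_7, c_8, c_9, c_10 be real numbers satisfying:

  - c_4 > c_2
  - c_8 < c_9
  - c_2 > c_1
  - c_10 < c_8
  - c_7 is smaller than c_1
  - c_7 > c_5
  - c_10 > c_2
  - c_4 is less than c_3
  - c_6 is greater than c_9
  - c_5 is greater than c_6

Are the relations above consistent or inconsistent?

inconsistent

Chaining the given relations yields c_10 < c_8 < c_9 < c_6 < c_5 < c_7 < c_1 < c_2, so c_10 < c_2. But one relation states c_2 < c_10. These cannot both hold.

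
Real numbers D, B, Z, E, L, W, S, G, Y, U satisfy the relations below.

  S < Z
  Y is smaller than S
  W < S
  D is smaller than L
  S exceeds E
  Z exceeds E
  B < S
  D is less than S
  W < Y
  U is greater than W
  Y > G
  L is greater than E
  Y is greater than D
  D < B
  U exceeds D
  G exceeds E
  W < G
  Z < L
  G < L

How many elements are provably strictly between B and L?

The relations place B below L. An element lies strictly between them when it is forced above B and also forced below L.
Above B: {S, Z}. Below L: {W, D, E, G, Y, S, Z}.
Intersection: {S, Z} — 2.

2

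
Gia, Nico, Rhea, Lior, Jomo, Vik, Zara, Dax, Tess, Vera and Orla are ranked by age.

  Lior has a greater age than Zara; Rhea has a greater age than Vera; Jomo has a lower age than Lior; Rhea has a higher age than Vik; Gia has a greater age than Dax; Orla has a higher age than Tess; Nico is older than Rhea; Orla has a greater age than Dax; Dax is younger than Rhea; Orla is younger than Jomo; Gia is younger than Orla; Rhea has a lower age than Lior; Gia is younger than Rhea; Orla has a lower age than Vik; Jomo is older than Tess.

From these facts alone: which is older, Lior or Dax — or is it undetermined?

Lior

Dax < Gia and Gia < Orla give Dax < Orla.
With Orla < Vik: Dax < Gia < Orla < Vik.
With Vik < Rhea: Dax < Gia < Orla < Vik < Rhea.
Then Rhea < Lior extends the chain to Lior.
So Lior is older.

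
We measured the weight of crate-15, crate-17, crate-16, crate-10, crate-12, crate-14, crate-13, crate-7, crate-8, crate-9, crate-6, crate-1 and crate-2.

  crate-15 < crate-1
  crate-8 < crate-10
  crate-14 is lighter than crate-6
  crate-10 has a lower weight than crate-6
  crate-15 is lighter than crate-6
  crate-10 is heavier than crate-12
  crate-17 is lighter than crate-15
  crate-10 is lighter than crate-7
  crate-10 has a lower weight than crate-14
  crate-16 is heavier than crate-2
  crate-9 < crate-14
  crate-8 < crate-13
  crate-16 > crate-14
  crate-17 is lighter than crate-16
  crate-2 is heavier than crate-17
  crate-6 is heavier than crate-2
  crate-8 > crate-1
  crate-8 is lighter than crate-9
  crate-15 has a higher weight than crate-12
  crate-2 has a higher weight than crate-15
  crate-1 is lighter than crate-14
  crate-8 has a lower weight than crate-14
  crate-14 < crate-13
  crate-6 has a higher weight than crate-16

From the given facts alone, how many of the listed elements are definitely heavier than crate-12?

11

Directly above crate-12: crate-15, crate-10.
One step further: crate-1, crate-2, crate-14, crate-7, crate-6 (7 so far).
One step further: crate-8, crate-16, crate-13 (10 so far).
One step further: crate-9 (11 so far).
No other element is forced above crate-12 by the given relations, so the count is 11.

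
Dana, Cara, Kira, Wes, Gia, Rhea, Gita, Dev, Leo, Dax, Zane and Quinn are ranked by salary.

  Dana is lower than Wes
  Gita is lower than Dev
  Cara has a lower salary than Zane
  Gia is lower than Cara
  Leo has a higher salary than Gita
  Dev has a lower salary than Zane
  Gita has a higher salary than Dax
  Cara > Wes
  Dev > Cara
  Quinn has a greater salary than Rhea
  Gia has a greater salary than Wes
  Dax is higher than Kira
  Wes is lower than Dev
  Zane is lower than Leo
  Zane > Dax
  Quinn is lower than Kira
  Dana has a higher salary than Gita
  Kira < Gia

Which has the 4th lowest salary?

Dax

The consecutive relations fix a unique order: Rhea < Quinn < Kira < Dax < Gita < Dana < Wes < Gia < Cara < Dev < Zane < Leo.
Counting 4 from the smallest end gives Dax.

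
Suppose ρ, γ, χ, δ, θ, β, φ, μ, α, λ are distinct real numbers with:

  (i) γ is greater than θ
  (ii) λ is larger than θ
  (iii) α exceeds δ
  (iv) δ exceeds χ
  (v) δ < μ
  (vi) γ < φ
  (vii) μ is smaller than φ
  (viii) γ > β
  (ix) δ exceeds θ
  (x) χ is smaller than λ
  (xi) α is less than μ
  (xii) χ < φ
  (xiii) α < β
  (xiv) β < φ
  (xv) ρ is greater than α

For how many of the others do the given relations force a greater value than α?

5

From α the given relations immediately reach β, ρ, μ.
From those, γ, φ — 5 in total.
No other element is forced above α by the given relations, so the count is 5.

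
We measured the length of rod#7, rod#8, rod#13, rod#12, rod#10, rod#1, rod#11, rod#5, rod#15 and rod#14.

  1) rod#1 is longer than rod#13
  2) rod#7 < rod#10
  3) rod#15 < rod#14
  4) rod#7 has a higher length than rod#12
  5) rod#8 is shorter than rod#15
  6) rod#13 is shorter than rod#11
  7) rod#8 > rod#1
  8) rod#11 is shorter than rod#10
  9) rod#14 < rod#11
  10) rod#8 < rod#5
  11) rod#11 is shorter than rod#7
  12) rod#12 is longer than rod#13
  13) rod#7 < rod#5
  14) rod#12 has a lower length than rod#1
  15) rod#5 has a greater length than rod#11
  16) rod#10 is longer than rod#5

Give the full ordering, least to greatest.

rod#13 < rod#12 < rod#1 < rod#8 < rod#15 < rod#14 < rod#11 < rod#7 < rod#5 < rod#10

Nothing is placed below rod#13, so it is least; from there rod#13 < rod#12; rod#12 < rod#1; rod#1 < rod#8; rod#8 < rod#15; rod#15 < rod#14; rod#14 < rod#11; rod#11 < rod#7; rod#7 < rod#5; rod#5 < rod#10, each given directly.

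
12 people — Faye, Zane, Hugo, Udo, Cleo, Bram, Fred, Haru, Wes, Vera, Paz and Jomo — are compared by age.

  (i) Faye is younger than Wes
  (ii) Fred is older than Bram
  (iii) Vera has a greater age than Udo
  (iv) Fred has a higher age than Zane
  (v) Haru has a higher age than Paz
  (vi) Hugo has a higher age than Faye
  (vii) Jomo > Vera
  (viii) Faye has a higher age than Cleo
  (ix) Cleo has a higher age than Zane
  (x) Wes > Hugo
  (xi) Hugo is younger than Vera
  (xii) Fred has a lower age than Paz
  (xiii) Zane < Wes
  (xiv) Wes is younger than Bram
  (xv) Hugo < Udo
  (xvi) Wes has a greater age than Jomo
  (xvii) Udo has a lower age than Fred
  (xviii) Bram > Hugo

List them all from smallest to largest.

Each adjacent pair is fixed by a given relation: Zane < Cleo; Cleo < Faye; Faye < Hugo; Hugo < Udo; Udo < Vera; Vera < Jomo; Jomo < Wes; Wes < Bram; Bram < Fred; Fred < Paz; Paz < Haru. Chaining them end to end gives the full order.

Zane < Cleo < Faye < Hugo < Udo < Vera < Jomo < Wes < Bram < Fred < Paz < Haru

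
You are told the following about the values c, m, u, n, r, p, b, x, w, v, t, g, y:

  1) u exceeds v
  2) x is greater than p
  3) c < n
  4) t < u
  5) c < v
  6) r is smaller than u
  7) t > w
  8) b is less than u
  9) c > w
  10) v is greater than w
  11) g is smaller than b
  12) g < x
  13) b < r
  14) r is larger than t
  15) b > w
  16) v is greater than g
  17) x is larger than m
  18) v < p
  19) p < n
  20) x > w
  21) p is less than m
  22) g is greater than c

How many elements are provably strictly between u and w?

6

Chaining upward from w reaches: t, c, g, v, p, b, r, m, n, x.
Chaining downward from u reaches: t, c, g, v, b, r.
Strictly between w and u are those in both lists: t, c, g, v, b, r — 6 elements.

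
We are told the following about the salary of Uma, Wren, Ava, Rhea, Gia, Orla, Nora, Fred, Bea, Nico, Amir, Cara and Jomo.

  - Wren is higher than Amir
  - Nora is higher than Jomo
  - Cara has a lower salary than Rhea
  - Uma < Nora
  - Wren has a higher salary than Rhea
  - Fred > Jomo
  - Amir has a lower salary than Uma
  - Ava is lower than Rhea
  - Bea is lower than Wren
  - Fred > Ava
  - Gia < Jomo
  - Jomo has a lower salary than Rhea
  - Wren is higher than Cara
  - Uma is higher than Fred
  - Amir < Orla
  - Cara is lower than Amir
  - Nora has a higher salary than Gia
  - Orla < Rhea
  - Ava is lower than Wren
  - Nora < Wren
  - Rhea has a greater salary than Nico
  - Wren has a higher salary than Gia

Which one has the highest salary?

Chaining downward from Wren: directly below it, Gia, Cara, Bea, Amir, Ava, Rhea, Nora; then Nico, Jomo, Orla, Uma; then Fred.
That covers every other element, and nothing is given above Wren, so Wren is the highest salary.

Wren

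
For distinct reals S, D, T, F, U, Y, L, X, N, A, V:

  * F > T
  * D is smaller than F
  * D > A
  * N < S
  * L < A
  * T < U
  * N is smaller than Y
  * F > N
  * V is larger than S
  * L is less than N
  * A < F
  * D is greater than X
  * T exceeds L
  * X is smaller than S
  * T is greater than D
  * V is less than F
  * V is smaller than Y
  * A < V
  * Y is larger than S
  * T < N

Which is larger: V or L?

L < A and A < D give L < D.
Then D < T extends the chain to T.
Then T < N extends the chain to N.
With N < S: L < A < D < T < N < S.
Then S < V extends the chain to V.
So L < V; V is the larger of the two.

V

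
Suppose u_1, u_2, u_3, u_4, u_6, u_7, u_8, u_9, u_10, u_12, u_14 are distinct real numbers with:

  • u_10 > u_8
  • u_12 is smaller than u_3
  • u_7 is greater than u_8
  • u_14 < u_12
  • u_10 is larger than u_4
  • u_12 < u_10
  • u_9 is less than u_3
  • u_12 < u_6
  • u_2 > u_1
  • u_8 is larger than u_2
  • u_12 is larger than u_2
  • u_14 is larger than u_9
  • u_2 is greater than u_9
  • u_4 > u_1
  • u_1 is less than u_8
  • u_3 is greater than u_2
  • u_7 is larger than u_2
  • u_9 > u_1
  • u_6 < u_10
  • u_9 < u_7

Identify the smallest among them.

u_1

Chaining upward from u_1: directly above it, u_4, u_9, u_2, u_8; then u_14, u_12, u_3, u_10, u_7; then u_6.
That covers every other element, and nothing is given below u_1, so u_1 is the smallest.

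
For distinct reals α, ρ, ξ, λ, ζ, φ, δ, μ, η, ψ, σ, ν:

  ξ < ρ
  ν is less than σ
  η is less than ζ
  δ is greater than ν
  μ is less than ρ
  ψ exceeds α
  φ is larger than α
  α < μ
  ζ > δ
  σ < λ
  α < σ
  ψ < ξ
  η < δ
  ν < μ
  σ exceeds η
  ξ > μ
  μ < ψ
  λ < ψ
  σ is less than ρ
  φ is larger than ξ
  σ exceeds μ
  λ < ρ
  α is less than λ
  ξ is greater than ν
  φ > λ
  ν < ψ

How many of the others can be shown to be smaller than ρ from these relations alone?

The elements the relations force below ρ are ν, η, α, μ, σ, λ, ψ, ξ — no chain reaches any other.
That is 8.

8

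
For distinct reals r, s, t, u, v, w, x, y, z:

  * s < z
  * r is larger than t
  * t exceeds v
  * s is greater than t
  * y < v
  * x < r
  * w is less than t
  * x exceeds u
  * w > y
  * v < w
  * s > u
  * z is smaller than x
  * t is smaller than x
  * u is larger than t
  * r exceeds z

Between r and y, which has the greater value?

r

y < v < w < t < u < s < z < x < r, by transitivity through v, w, t, u, s, z, x.
So y < r; r is the larger of the two.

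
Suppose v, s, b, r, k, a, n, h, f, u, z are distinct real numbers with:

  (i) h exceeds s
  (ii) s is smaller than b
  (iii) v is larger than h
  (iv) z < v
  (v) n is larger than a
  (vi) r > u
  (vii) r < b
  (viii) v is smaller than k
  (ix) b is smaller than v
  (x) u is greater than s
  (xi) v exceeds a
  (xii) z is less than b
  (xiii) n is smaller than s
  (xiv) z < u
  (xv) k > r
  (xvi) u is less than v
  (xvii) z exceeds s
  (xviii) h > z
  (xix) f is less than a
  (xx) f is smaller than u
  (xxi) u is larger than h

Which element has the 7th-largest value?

Piecing the relations together gives one ordering: f < a < n < s < z < h < u < r < b < v < k.
The 7th largest is z.

z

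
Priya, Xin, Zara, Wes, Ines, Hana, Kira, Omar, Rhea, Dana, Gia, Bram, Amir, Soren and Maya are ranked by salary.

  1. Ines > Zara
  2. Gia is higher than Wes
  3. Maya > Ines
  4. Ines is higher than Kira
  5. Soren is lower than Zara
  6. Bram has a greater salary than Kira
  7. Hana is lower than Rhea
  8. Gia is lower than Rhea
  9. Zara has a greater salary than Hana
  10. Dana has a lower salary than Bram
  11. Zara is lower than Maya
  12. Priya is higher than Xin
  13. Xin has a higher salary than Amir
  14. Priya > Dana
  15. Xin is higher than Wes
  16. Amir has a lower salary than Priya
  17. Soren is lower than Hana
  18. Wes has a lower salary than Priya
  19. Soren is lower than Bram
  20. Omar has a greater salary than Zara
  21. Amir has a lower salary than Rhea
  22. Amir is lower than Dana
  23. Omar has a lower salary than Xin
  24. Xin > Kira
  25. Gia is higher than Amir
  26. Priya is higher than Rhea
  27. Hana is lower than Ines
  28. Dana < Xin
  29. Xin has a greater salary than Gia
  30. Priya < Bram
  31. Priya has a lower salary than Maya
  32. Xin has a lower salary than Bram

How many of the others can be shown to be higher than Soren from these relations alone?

From Soren the given relations immediately reach Hana, Zara, Bram.
From those, Omar, Rhea, Ines, Maya — 7 in total.
From those, Xin, Priya — 9 in total.
No other element is forced above Soren by the given relations, so the count is 9.

9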